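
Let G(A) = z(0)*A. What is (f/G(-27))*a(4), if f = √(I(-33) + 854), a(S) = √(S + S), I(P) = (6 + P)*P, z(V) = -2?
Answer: √3490/27 ≈ 2.1880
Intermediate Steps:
G(A) = -2*A
I(P) = P*(6 + P)
a(S) = √2*√S (a(S) = √(2*S) = √2*√S)
f = √1745 (f = √(-33*(6 - 33) + 854) = √(-33*(-27) + 854) = √(891 + 854) = √1745 ≈ 41.773)
(f/G(-27))*a(4) = (√1745/((-2*(-27))))*(√2*√4) = (√1745/54)*(√2*2) = (√1745*(1/54))*(2*√2) = (√1745/54)*(2*√2) = √3490/27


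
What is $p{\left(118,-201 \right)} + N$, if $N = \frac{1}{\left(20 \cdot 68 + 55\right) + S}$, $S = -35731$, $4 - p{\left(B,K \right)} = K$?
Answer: $\frac{7034779}{34316} \approx 205.0$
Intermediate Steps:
$p{\left(B,K \right)} = 4 - K$
$N = - \frac{1}{34316}$ ($N = \frac{1}{\left(20 \cdot 68 + 55\right) - 35731} = \frac{1}{\left(1360 + 55\right) - 35731} = \frac{1}{1415 - 35731} = \frac{1}{-34316} = - \frac{1}{34316} \approx -2.9141 \cdot 10^{-5}$)
$p{\left(118,-201 \right)} + N = \left(4 - -201\right) - \frac{1}{34316} = \left(4 + 201\right) - \frac{1}{34316} = 205 - \frac{1}{34316} = \frac{7034779}{34316}$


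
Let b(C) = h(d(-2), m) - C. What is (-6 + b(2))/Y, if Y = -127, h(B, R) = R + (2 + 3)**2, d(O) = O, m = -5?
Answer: -12/127 ≈ -0.094488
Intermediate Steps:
h(B, R) = 25 + R (h(B, R) = R + 5**2 = R + 25 = 25 + R)
b(C) = 20 - C (b(C) = (25 - 5) - C = 20 - C)
(-6 + b(2))/Y = (-6 + (20 - 1*2))/(-127) = (-6 + (20 - 2))*(-1/127) = (-6 + 18)*(-1/127) = 12*(-1/127) = -12/127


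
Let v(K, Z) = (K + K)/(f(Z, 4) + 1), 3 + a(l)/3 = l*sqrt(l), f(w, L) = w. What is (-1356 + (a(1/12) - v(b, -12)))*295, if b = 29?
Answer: -4412315/11 + 295*sqrt(3)/24 ≈ -4.0110e+5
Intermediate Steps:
a(l) = -9 + 3*l**(3/2) (a(l) = -9 + 3*(l*sqrt(l)) = -9 + 3*l**(3/2))
v(K, Z) = 2*K/(1 + Z) (v(K, Z) = (K + K)/(Z + 1) = (2*K)/(1 + Z) = 2*K/(1 + Z))
(-1356 + (a(1/12) - v(b, -12)))*295 = (-1356 + ((-9 + 3*(1/12)**(3/2)) - 2*29/(1 - 12)))*295 = (-1356 + ((-9 + 3*(1/12)**(3/2)) - 2*29/(-11)))*295 = (-1356 + ((-9 + 3*(sqrt(3)/72)) - 2*29*(-1)/11))*295 = (-1356 + ((-9 + sqrt(3)/24) - 1*(-58/11)))*295 = (-1356 + ((-9 + sqrt(3)/24) + 58/11))*295 = (-1356 + (-41/11 + sqrt(3)/24))*295 = (-14957/11 + sqrt(3)/24)*295 = -4412315/11 + 295*sqrt(3)/24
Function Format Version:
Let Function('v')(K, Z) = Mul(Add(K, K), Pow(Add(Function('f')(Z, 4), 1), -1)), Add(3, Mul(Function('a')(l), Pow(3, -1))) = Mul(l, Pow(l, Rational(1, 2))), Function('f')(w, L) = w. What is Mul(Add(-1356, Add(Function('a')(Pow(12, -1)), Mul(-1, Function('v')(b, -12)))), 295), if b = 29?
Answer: Add(Rational(-4412315, 11), Mul(Rational(295, 24), Pow(3, Rational(1, 2)))) ≈ -4.0110e+5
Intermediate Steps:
Function('a')(l) = Add(-9, Mul(3, Pow(l, Rational(3, 2)))) (Function('a')(l) = Add(-9, Mul(3, Mul(l, Pow(l, Rational(1, 2))))) = Add(-9, Mul(3, Pow(l, Rational(3, 2)))))
Function('v')(K, Z) = Mul(2, K, Pow(Add(1, Z), -1)) (Function('v')(K, Z) = Mul(Add(K, K), Pow(Add(Z, 1), -1)) = Mul(Mul(2, K), Pow(Add(1, Z), -1)) = Mul(2, K, Pow(Add(1, Z), -1)))
Mul(Add(-1356, Add(Function('a')(Pow(12, -1)), Mul(-1, Function('v')(b, -12)))), 295) = Mul(Add(-1356, Add(Add(-9, Mul(3, Pow(Pow(12, -1), Rational(3, 2)))), Mul(-1, Mul(2, 29, Pow(Add(1, -12), -1))))), 295) = Mul(Add(-1356, Add(Add(-9, Mul(3, Pow(Rational(1, 12), Rational(3, 2)))), Mul(-1, Mul(2, 29, Pow(-11, -1))))), 295) = Mul(Add(-1356, Add(Add(-9, Mul(3, Mul(Rational(1, 72), Pow(3, Rational(1, 2))))), Mul(-1, Mul(2, 29, Rational(-1, 11))))), 295) = Mul(Add(-1356, Add(Add(-9, Mul(Rational(1, 24), Pow(3, Rational(1, 2)))), Mul(-1, Rational(-58, 11)))), 295) = Mul(Add(-1356, Add(Add(-9, Mul(Rational(1, 24), Pow(3, Rational(1, 2)))), Rational(58, 11))), 295) = Mul(Add(-1356, Add(Rational(-41, 11), Mul(Rational(1, 24), Pow(3, Rational(1, 2))))), 295) = Mul(Add(Rational(-14957, 11), Mul(Rational(1, 24), Pow(3, Rational(1, 2)))), 295) = Add(Rational(-4412315, 11), Mul(Rational(295, 24), Pow(3, Rational(1, 2))))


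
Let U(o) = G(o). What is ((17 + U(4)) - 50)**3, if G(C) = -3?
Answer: -46656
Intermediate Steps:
U(o) = -3
((17 + U(4)) - 50)**3 = ((17 - 3) - 50)**3 = (14 - 50)**3 = (-36)**3 = -46656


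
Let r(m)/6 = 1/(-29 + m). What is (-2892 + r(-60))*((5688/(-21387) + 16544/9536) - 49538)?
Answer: 13543748878724367/94537669 ≈ 1.4326e+8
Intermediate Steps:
r(m) = 6/(-29 + m)
(-2892 + r(-60))*((5688/(-21387) + 16544/9536) - 49538) = (-2892 + 6/(-29 - 60))*((5688/(-21387) + 16544/9536) - 49538) = (-2892 + 6/(-89))*((5688*(-1/21387) + 16544*(1/9536)) - 49538) = (-2892 + 6*(-1/89))*((-1896/7129 + 517/298) - 49538) = (-2892 - 6/89)*(3120685/2124442 - 49538) = -257394/89*(-105237487111/2124442) = 13543748878724367/94537669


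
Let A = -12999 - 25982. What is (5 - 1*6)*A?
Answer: 38981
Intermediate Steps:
A = -38981
(5 - 1*6)*A = (5 - 1*6)*(-38981) = (5 - 6)*(-38981) = -1*(-38981) = 38981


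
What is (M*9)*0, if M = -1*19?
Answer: 0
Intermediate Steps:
M = -19
(M*9)*0 = -19*9*0 = -171*0 = 0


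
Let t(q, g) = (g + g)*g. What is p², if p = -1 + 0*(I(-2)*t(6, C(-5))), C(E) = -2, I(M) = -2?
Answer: 1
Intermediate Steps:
t(q, g) = 2*g² (t(q, g) = (2*g)*g = 2*g²)
p = -1 (p = -1 + 0*(-4*(-2)²) = -1 + 0*(-4*4) = -1 + 0*(-2*8) = -1 + 0*(-16) = -1 + 0 = -1)
p² = (-1)² = 1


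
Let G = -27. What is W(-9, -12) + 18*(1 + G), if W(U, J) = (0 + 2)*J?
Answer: -492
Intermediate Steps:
W(U, J) = 2*J
W(-9, -12) + 18*(1 + G) = 2*(-12) + 18*(1 - 27) = -24 + 18*(-26) = -24 - 468 = -492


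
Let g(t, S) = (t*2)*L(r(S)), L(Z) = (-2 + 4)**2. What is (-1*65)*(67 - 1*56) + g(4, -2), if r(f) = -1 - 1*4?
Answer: -683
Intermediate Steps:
r(f) = -5 (r(f) = -1 - 4 = -5)
L(Z) = 4 (L(Z) = 2**2 = 4)
g(t, S) = 8*t (g(t, S) = (t*2)*4 = (2*t)*4 = 8*t)
(-1*65)*(67 - 1*56) + g(4, -2) = (-1*65)*(67 - 1*56) + 8*4 = -65*(67 - 56) + 32 = -65*11 + 32 = -715 + 32 = -683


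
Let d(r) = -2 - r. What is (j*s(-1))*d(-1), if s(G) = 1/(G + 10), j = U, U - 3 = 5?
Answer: -8/9 ≈ -0.88889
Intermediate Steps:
U = 8 (U = 3 + 5 = 8)
j = 8
s(G) = 1/(10 + G)
(j*s(-1))*d(-1) = (8/(10 - 1))*(-2 - 1*(-1)) = (8/9)*(-2 + 1) = (8*(⅑))*(-1) = (8/9)*(-1) = -8/9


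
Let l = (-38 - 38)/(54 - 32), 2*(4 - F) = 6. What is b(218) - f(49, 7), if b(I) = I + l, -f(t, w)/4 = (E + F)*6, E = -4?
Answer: 1568/11 ≈ 142.55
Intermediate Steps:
F = 1 (F = 4 - 1/2*6 = 4 - 3 = 1)
l = -38/11 (l = -76/22 = -76*1/22 = -38/11 ≈ -3.4545)
f(t, w) = 72 (f(t, w) = -4*(-4 + 1)*6 = -(-12)*6 = -4*(-18) = 72)
b(I) = -38/11 + I (b(I) = I - 38/11 = -38/11 + I)
b(218) - f(49, 7) = (-38/11 + 218) - 1*72 = 2360/11 - 72 = 1568/11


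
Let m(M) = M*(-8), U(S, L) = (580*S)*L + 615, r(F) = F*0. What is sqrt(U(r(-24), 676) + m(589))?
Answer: I*sqrt(4097) ≈ 64.008*I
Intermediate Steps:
r(F) = 0
U(S, L) = 615 + 580*L*S (U(S, L) = 580*L*S + 615 = 615 + 580*L*S)
m(M) = -8*M
sqrt(U(r(-24), 676) + m(589)) = sqrt((615 + 580*676*0) - 8*589) = sqrt((615 + 0) - 4712) = sqrt(615 - 4712) = sqrt(-4097) = I*sqrt(4097)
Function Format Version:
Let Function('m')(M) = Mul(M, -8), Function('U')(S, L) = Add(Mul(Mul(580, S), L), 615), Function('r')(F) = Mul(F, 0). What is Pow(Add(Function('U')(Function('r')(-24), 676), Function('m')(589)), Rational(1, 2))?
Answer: Mul(I, Pow(4097, Rational(1, 2))) ≈ Mul(64.008, I)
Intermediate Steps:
Function('r')(F) = 0
Function('U')(S, L) = Add(615, Mul(580, L, S)) (Function('U')(S, L) = Add(Mul(580, L, S), 615) = Add(615, Mul(580, L, S)))
Function('m')(M) = Mul(-8, M)
Pow(Add(Function('U')(Function('r')(-24), 676), Function('m')(589)), Rational(1, 2)) = Pow(Add(Add(615, Mul(580, 676, 0)), Mul(-8, 589)), Rational(1, 2)) = Pow(Add(Add(615, 0), -4712), Rational(1, 2)) = Pow(Add(615, -4712), Rational(1, 2)) = Pow(-4097, Rational(1, 2)) = Mul(I, Pow(4097, Rational(1, 2)))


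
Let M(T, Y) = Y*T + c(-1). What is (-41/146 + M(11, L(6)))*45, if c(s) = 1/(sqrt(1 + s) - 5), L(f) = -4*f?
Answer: -1737639/146 ≈ -11902.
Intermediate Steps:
c(s) = 1/(-5 + sqrt(1 + s))
M(T, Y) = -1/5 + T*Y (M(T, Y) = Y*T + 1/(-5 + sqrt(1 - 1)) = T*Y + 1/(-5 + sqrt(0)) = T*Y + 1/(-5 + 0) = T*Y + 1/(-5) = T*Y - 1/5 = -1/5 + T*Y)
(-41/146 + M(11, L(6)))*45 = (-41/146 + (-1/5 + 11*(-4*6)))*45 = (-41*1/146 + (-1/5 + 11*(-24)))*45 = (-41/146 + (-1/5 - 264))*45 = (-41/146 - 1321/5)*45 = -193071/730*45 = -1737639/146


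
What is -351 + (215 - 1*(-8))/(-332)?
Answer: -116755/332 ≈ -351.67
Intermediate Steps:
-351 + (215 - 1*(-8))/(-332) = -351 + (215 + 8)*(-1/332) = -351 + 223*(-1/332) = -351 - 223/332 = -116755/332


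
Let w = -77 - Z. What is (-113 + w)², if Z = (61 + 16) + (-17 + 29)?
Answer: 77841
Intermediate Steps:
Z = 89 (Z = 77 + 12 = 89)
w = -166 (w = -77 - 1*89 = -77 - 89 = -166)
(-113 + w)² = (-113 - 166)² = (-279)² = 77841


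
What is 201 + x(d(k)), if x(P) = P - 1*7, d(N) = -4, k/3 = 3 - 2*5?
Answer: 190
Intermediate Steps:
k = -21 (k = 3*(3 - 2*5) = 3*(3 - 10) = 3*(-7) = -21)
x(P) = -7 + P (x(P) = P - 7 = -7 + P)
201 + x(d(k)) = 201 + (-7 - 4) = 201 - 11 = 190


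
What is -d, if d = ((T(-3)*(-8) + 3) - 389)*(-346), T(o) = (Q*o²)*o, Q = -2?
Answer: -283028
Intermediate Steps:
T(o) = -2*o³ (T(o) = (-2*o²)*o = -2*o³)
d = 283028 (d = ((-2*(-3)³*(-8) + 3) - 389)*(-346) = ((-2*(-27)*(-8) + 3) - 389)*(-346) = ((54*(-8) + 3) - 389)*(-346) = ((-432 + 3) - 389)*(-346) = (-429 - 389)*(-346) = -818*(-346) = 283028)
-d = -1*283028 = -283028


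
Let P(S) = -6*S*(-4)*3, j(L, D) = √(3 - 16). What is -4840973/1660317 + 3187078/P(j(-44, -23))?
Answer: -4840973/1660317 - 1593539*I*√13/468 ≈ -2.9157 - 12277.0*I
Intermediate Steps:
j(L, D) = I*√13 (j(L, D) = √(-13) = I*√13)
P(S) = 72*S (P(S) = -(-24)*S*3 = (24*S)*3 = 72*S)
-4840973/1660317 + 3187078/P(j(-44, -23)) = -4840973/1660317 + 3187078/((72*(I*√13))) = -4840973*1/1660317 + 3187078/((72*I*√13)) = -4840973/1660317 + 3187078*(-I*√13/936) = -4840973/1660317 - 1593539*I*√13/468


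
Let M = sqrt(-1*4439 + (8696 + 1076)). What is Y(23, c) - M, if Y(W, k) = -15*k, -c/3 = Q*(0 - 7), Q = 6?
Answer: -1890 - sqrt(5333) ≈ -1963.0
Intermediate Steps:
c = 126 (c = -18*(0 - 7) = -18*(-7) = -3*(-42) = 126)
M = sqrt(5333) (M = sqrt(-4439 + 9772) = sqrt(5333) ≈ 73.027)
Y(23, c) - M = -15*126 - sqrt(5333) = -1890 - sqrt(5333)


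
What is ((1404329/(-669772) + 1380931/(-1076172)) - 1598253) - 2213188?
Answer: -171703156857636754/45049367049 ≈ -3.8114e+6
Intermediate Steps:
((1404329/(-669772) + 1380931/(-1076172)) - 1598253) - 2213188 = ((1404329*(-1/669772) + 1380931*(-1/1076172)) - 1598253) - 2213188 = ((-1404329/669772 - 1380931/1076172) - 1598253) - 2213188 = (-152263029145/45049367049 - 1598253) - 2213188 = -72000438297194542/45049367049 - 2213188 = -171703156857636754/45049367049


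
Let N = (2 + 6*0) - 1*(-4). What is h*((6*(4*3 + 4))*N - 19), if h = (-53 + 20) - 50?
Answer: -46231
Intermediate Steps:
N = 6 (N = (2 + 0) + 4 = 2 + 4 = 6)
h = -83 (h = -33 - 50 = -83)
h*((6*(4*3 + 4))*N - 19) = -83*((6*(4*3 + 4))*6 - 19) = -83*((6*(12 + 4))*6 - 19) = -83*((6*16)*6 - 19) = -83*(96*6 - 19) = -83*(576 - 19) = -83*557 = -46231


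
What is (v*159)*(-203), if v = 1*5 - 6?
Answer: 32277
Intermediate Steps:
v = -1 (v = 5 - 6 = -1)
(v*159)*(-203) = -1*159*(-203) = -159*(-203) = 32277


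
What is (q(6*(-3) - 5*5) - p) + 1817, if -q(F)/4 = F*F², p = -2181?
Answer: 322026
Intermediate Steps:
q(F) = -4*F³ (q(F) = -4*F*F² = -4*F³)
(q(6*(-3) - 5*5) - p) + 1817 = (-4*(6*(-3) - 5*5)³ - 1*(-2181)) + 1817 = (-4*(-18 - 25)³ + 2181) + 1817 = (-4*(-43)³ + 2181) + 1817 = (-4*(-79507) + 2181) + 1817 = (318028 + 2181) + 1817 = 320209 + 1817 = 322026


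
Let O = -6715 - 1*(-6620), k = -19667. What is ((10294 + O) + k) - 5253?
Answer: -14721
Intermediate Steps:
O = -95 (O = -6715 + 6620 = -95)
((10294 + O) + k) - 5253 = ((10294 - 95) - 19667) - 5253 = (10199 - 19667) - 5253 = -9468 - 5253 = -14721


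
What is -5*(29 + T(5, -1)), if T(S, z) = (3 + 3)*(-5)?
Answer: 5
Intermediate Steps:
T(S, z) = -30 (T(S, z) = 6*(-5) = -30)
-5*(29 + T(5, -1)) = -5*(29 - 30) = -5*(-1) = 5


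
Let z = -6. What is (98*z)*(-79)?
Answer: 46452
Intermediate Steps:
(98*z)*(-79) = (98*(-6))*(-79) = -588*(-79) = 46452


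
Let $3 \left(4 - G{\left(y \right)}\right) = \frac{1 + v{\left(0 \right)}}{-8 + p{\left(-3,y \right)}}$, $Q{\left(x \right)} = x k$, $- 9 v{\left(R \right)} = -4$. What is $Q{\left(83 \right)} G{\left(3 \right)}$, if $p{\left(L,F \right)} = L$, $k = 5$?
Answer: $\frac{498415}{297} \approx 1678.2$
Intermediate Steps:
$v{\left(R \right)} = \frac{4}{9}$ ($v{\left(R \right)} = \left(- \frac{1}{9}\right) \left(-4\right) = \frac{4}{9}$)
$Q{\left(x \right)} = 5 x$ ($Q{\left(x \right)} = x 5 = 5 x$)
$G{\left(y \right)} = \frac{1201}{297}$ ($G{\left(y \right)} = 4 - \frac{\left(1 + \frac{4}{9}\right) \frac{1}{-8 - 3}}{3} = 4 - \frac{\frac{13}{9} \frac{1}{-11}}{3} = 4 - \frac{\frac{13}{9} \left(- \frac{1}{11}\right)}{3} = 4 - - \frac{13}{297} = 4 + \frac{13}{297} = \frac{1201}{297}$)
$Q{\left(83 \right)} G{\left(3 \right)} = 5 \cdot 83 \cdot \frac{1201}{297} = 415 \cdot \frac{1201}{297} = \frac{498415}{297}$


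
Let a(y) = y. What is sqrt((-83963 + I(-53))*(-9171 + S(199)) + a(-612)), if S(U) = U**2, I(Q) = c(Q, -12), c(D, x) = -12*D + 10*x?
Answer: I*sqrt(2539292822) ≈ 50391.0*I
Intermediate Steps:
I(Q) = -120 - 12*Q (I(Q) = -12*Q + 10*(-12) = -12*Q - 120 = -120 - 12*Q)
sqrt((-83963 + I(-53))*(-9171 + S(199)) + a(-612)) = sqrt((-83963 + (-120 - 12*(-53)))*(-9171 + 199**2) - 612) = sqrt((-83963 + (-120 + 636))*(-9171 + 39601) - 612) = sqrt((-83963 + 516)*30430 - 612) = sqrt(-83447*30430 - 612) = sqrt(-2539292210 - 612) = sqrt(-2539292822) = I*sqrt(2539292822)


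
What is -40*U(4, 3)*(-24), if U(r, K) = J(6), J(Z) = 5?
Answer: 4800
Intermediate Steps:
U(r, K) = 5
-40*U(4, 3)*(-24) = -40*5*(-24) = -200*(-24) = 4800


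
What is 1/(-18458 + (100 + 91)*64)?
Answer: -1/6234 ≈ -0.00016041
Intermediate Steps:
1/(-18458 + (100 + 91)*64) = 1/(-18458 + 191*64) = 1/(-18458 + 12224) = 1/(-6234) = -1/6234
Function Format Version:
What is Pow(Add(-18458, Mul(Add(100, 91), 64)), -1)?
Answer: Rational(-1, 6234) ≈ -0.00016041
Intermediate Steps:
Pow(Add(-18458, Mul(Add(100, 91), 64)), -1) = Pow(Add(-18458, Mul(191, 64)), -1) = Pow(Add(-18458, 12224), -1) = Pow(-6234, -1) = Rational(-1, 6234)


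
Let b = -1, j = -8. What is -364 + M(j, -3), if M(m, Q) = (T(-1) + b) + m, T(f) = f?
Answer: -374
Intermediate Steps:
M(m, Q) = -2 + m (M(m, Q) = (-1 - 1) + m = -2 + m)
-364 + M(j, -3) = -364 + (-2 - 8) = -364 - 10 = -374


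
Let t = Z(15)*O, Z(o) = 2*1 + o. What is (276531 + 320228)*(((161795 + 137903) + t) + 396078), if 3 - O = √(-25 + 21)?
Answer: 415241024693 - 20289806*I ≈ 4.1524e+11 - 2.029e+7*I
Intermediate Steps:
Z(o) = 2 + o
O = 3 - 2*I (O = 3 - √(-25 + 21) = 3 - √(-4) = 3 - 2*I ≈ 3.0 - 2.0*I)
t = 51 - 34*I (t = (2 + 15)*(3 - 2*I) = 17*(3 - 2*I) = 51 - 34*I ≈ 51.0 - 34.0*I)
(276531 + 320228)*(((161795 + 137903) + t) + 396078) = (276531 + 320228)*(((161795 + 137903) + (51 - 34*I)) + 396078) = 596759*((299698 + (51 - 34*I)) + 396078) = 596759*((299749 - 34*I) + 396078) = 596759*(695827 - 34*I) = 415241024693 - 20289806*I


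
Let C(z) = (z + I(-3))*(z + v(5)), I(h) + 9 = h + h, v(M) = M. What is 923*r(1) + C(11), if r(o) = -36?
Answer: -33292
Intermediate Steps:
I(h) = -9 + 2*h (I(h) = -9 + (h + h) = -9 + 2*h)
C(z) = (-15 + z)*(5 + z) (C(z) = (z + (-9 + 2*(-3)))*(z + 5) = (z + (-9 - 6))*(5 + z) = (z - 15)*(5 + z) = (-15 + z)*(5 + z))
923*r(1) + C(11) = 923*(-36) + (-75 + 11² - 10*11) = -33228 + (-75 + 121 - 110) = -33228 - 64 = -33292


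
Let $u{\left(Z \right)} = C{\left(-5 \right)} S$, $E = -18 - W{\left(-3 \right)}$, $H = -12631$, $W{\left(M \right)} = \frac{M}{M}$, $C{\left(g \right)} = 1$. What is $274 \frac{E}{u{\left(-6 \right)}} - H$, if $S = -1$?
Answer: $17837$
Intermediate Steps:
$W{\left(M \right)} = 1$
$E = -19$ ($E = -18 - 1 = -19$)
$u{\left(Z \right)} = -1$ ($u{\left(Z \right)} = 1 \left(-1\right) = -1$)
$274 \frac{E}{u{\left(-6 \right)}} - H = 274 \left(- \frac{19}{-1}\right) - -12631 = 274 \left(\left(-19\right) \left(-1\right)\right) + 12631 = 274 \cdot 19 + 12631 = 5206 + 12631 = 17837$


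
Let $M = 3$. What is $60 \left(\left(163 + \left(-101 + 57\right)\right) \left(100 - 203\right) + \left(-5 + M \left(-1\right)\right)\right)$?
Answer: $-735900$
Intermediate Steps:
$60 \left(\left(163 + \left(-101 + 57\right)\right) \left(100 - 203\right) + \left(-5 + M \left(-1\right)\right)\right) = 60 \left(\left(163 + \left(-101 + 57\right)\right) \left(100 - 203\right) + \left(-5 + 3 \left(-1\right)\right)\right) = 60 \left(\left(163 - 44\right) \left(-103\right) - 8\right) = 60 \left(119 \left(-103\right) - 8\right) = 60 \left(-12257 - 8\right) = 60 \left(-12265\right) = -735900$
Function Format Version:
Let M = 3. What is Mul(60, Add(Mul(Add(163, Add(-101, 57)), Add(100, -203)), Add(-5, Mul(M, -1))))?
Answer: -735900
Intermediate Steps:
Mul(60, Add(Mul(Add(163, Add(-101, 57)), Add(100, -203)), Add(-5, Mul(M, -1)))) = Mul(60, Add(Mul(Add(163, Add(-101, 57)), Add(100, -203)), Add(-5, Mul(3, -1)))) = Mul(60, Add(Mul(Add(163, -44), -103), Add(-5, -3))) = Mul(60, Add(Mul(119, -103), -8)) = Mul(60, Add(-12257, -8)) = Mul(60, -12265) = -735900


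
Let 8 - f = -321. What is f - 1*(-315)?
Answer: 644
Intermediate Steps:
f = 329 (f = 8 - 1*(-321) = 8 + 321 = 329)
f - 1*(-315) = 329 - 1*(-315) = 329 + 315 = 644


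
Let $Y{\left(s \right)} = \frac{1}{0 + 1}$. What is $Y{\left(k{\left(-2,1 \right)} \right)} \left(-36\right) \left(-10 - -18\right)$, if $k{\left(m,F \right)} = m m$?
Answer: $-288$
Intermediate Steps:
$k{\left(m,F \right)} = m^{2}$
$Y{\left(s \right)} = 1$ ($Y{\left(s \right)} = 1^{-1} = 1$)
$Y{\left(k{\left(-2,1 \right)} \right)} \left(-36\right) \left(-10 - -18\right) = 1 \left(-36\right) \left(-10 - -18\right) = - 36 \left(-10 + 18\right) = \left(-36\right) 8 = -288$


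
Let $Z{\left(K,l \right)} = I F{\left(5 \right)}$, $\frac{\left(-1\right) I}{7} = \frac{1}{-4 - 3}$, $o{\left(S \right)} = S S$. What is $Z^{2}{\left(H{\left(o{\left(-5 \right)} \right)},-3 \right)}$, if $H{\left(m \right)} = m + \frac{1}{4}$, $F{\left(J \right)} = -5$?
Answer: $25$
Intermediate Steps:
$o{\left(S \right)} = S^{2}$
$H{\left(m \right)} = \frac{1}{4} + m$ ($H{\left(m \right)} = m + \frac{1}{4} = \frac{1}{4} + m$)
$I = 1$ ($I = - \frac{7}{-4 - 3} = - \frac{7}{-7} = \left(-7\right) \left(- \frac{1}{7}\right) = 1$)
$Z{\left(K,l \right)} = -5$ ($Z{\left(K,l \right)} = 1 \left(-5\right) = -5$)
$Z^{2}{\left(H{\left(o{\left(-5 \right)} \right)},-3 \right)} = \left(-5\right)^{2} = 25$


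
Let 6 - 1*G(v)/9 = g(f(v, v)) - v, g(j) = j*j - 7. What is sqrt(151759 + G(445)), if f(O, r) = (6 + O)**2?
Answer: 4*I*sqrt(23271721583) ≈ 6.102e+5*I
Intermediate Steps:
g(j) = -7 + j**2 (g(j) = j**2 - 7 = -7 + j**2)
G(v) = 117 - 9*(6 + v)**4 + 9*v (G(v) = 54 - 9*((-7 + ((6 + v)**2)**2) - v) = 54 - 9*((-7 + (6 + v)**4) - v) = 54 - 9*(-7 + (6 + v)**4 - v) = 54 + (63 - 9*(6 + v)**4 + 9*v) = 117 - 9*(6 + v)**4 + 9*v)
sqrt(151759 + G(445)) = sqrt(151759 + (117 - 9*(6 + 445)**4 + 9*445)) = sqrt(151759 + (117 - 9*451**4 + 4005)) = sqrt(151759 + (117 - 9*41371966801 + 4005)) = sqrt(151759 + (117 - 372347701209 + 4005)) = sqrt(151759 - 372347697087) = sqrt(-372347545328) = 4*I*sqrt(23271721583)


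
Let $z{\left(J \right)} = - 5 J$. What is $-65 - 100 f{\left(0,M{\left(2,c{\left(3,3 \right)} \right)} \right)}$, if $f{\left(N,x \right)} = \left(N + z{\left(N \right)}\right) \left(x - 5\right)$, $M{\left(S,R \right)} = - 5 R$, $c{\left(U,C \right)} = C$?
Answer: $-65$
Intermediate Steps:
$f{\left(N,x \right)} = - 4 N \left(-5 + x\right)$ ($f{\left(N,x \right)} = \left(N - 5 N\right) \left(x - 5\right) = - 4 N \left(-5 + x\right)$)
$-65 - 100 f{\left(0,M{\left(2,c{\left(3,3 \right)} \right)} \right)} = -65 - 100 \cdot 4 \cdot 0 \left(5 - \left(-5\right) 3\right) = -65 - 100 \cdot 4 \cdot 0 \left(5 - -15\right) = -65 - 100 \cdot 4 \cdot 0 \left(5 + 15\right) = -65 - 100 \cdot 4 \cdot 0 \cdot 20 = -65 - 0 = -65 + 0 = -65$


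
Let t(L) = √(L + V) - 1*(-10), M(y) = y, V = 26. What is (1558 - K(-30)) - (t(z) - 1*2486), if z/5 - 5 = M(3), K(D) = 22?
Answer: 4012 - √66 ≈ 4003.9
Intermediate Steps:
z = 40 (z = 25 + 5*3 = 25 + 15 = 40)
t(L) = 10 + √(26 + L) (t(L) = √(L + 26) - 1*(-10) = √(26 + L) + 10 = 10 + √(26 + L))
(1558 - K(-30)) - (t(z) - 1*2486) = (1558 - 1*22) - ((10 + √(26 + 40)) - 1*2486) = (1558 - 22) - ((10 + √66) - 2486) = 1536 - (-2476 + √66) = 1536 + (2476 - √66) = 4012 - √66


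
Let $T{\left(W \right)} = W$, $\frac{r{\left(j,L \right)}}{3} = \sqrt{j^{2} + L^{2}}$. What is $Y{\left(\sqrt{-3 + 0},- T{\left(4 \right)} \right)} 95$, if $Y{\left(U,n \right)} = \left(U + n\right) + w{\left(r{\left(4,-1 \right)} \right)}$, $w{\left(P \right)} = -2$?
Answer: $-570 + 95 i \sqrt{3} \approx -570.0 + 164.54 i$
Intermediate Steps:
$r{\left(j,L \right)} = 3 \sqrt{L^{2} + j^{2}}$ ($r{\left(j,L \right)} = 3 \sqrt{j^{2} + L^{2}} = 3 \sqrt{L^{2} + j^{2}}$)
$Y{\left(U,n \right)} = -2 + U + n$ ($Y{\left(U,n \right)} = \left(U + n\right) - 2 = -2 + U + n$)
$Y{\left(\sqrt{-3 + 0},- T{\left(4 \right)} \right)} 95 = \left(-2 + \sqrt{-3 + 0} - 4\right) 95 = \left(-2 + \sqrt{-3} - 4\right) 95 = \left(-2 + i \sqrt{3} - 4\right) 95 = \left(-6 + i \sqrt{3}\right) 95 = -570 + 95 i \sqrt{3}$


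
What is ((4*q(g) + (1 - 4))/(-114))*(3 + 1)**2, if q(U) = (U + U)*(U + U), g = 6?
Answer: -1528/19 ≈ -80.421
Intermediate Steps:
q(U) = 4*U**2 (q(U) = (2*U)*(2*U) = 4*U**2)
((4*q(g) + (1 - 4))/(-114))*(3 + 1)**2 = ((4*(4*6**2) + (1 - 4))/(-114))*(3 + 1)**2 = ((4*(4*36) - 3)*(-1/114))*4**2 = ((4*144 - 3)*(-1/114))*16 = ((576 - 3)*(-1/114))*16 = (573*(-1/114))*16 = -191/38*16 = -1528/19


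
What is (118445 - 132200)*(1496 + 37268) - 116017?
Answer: -533314837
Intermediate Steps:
(118445 - 132200)*(1496 + 37268) - 116017 = -13755*38764 - 116017 = -533198820 - 116017 = -533314837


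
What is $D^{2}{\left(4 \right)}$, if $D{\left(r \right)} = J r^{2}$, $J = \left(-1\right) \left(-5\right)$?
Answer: $6400$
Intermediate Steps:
$J = 5$
$D{\left(r \right)} = 5 r^{2}$
$D^{2}{\left(4 \right)} = \left(5 \cdot 4^{2}\right)^{2} = \left(5 \cdot 16\right)^{2} = 80^{2} = 6400$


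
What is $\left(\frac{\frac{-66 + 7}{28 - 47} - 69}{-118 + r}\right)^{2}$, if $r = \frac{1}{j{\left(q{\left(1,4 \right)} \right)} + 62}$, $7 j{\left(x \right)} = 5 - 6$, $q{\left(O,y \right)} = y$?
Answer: $\frac{293889757456}{942167246409} \approx 0.31193$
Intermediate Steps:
$j{\left(x \right)} = - \frac{1}{7}$ ($j{\left(x \right)} = \frac{5 - 6}{7} = \frac{1}{7} \left(-1\right) = - \frac{1}{7}$)
$r = \frac{7}{433}$ ($r = \frac{1}{- \frac{1}{7} + 62} = \frac{1}{\frac{433}{7}} = \frac{7}{433} \approx 0.016166$)
$\left(\frac{\frac{-66 + 7}{28 - 47} - 69}{-118 + r}\right)^{2} = \left(\frac{\frac{-66 + 7}{28 - 47} - 69}{-118 + \frac{7}{433}}\right)^{2} = \left(\frac{- \frac{59}{-19} - 69}{- \frac{51087}{433}}\right)^{2} = \left(\left(\left(-59\right) \left(- \frac{1}{19}\right) - 69\right) \left(- \frac{433}{51087}\right)\right)^{2} = \left(\left(\frac{59}{19} - 69\right) \left(- \frac{433}{51087}\right)\right)^{2} = \left(\left(- \frac{1252}{19}\right) \left(- \frac{433}{51087}\right)\right)^{2} = \left(\frac{542116}{970653}\right)^{2} = \frac{293889757456}{942167246409}$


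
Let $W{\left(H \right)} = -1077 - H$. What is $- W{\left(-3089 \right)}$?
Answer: $-2012$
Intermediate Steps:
$- W{\left(-3089 \right)} = - (-1077 - -3089) = - (-1077 + 3089) = \left(-1\right) 2012 = -2012$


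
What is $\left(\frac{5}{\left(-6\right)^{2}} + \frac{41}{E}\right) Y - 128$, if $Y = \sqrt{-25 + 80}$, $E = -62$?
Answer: $-128 - \frac{583 \sqrt{55}}{1116} \approx -131.87$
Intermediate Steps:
$Y = \sqrt{55} \approx 7.4162$
$\left(\frac{5}{\left(-6\right)^{2}} + \frac{41}{E}\right) Y - 128 = \left(\frac{5}{\left(-6\right)^{2}} + \frac{41}{-62}\right) \sqrt{55} - 128 = \left(\frac{5}{36} + 41 \left(- \frac{1}{62}\right)\right) \sqrt{55} - 128 = \left(5 \cdot \frac{1}{36} - \frac{41}{62}\right) \sqrt{55} - 128 = \left(\frac{5}{36} - \frac{41}{62}\right) \sqrt{55} - 128 = - \frac{583 \sqrt{55}}{1116} - 128 = -128 - \frac{583 \sqrt{55}}{1116}$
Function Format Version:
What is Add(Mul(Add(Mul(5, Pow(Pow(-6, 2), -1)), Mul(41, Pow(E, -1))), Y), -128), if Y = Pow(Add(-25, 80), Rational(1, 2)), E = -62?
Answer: Add(-128, Mul(Rational(-583, 1116), Pow(55, Rational(1, 2)))) ≈ -131.87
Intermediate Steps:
Y = Pow(55, Rational(1, 2)) ≈ 7.4162
Add(Mul(Add(Mul(5, Pow(Pow(-6, 2), -1)), Mul(41, Pow(E, -1))), Y), -128) = Add(Mul(Add(Mul(5, Pow(Pow(-6, 2), -1)), Mul(41, Pow(-62, -1))), Pow(55, Rational(1, 2))), -128) = Add(Mul(Add(Mul(5, Pow(36, -1)), Mul(41, Rational(-1, 62))), Pow(55, Rational(1, 2))), -128) = Add(Mul(Add(Mul(5, Rational(1, 36)), Rational(-41, 62)), Pow(55, Rational(1, 2))), -128) = Add(Mul(Add(Rational(5, 36), Rational(-41, 62)), Pow(55, Rational(1, 2))), -128) = Add(Mul(Rational(-583, 1116), Pow(55, Rational(1, 2))), -128) = Add(-128, Mul(Rational(-583, 1116), Pow(55, Rational(1, 2))))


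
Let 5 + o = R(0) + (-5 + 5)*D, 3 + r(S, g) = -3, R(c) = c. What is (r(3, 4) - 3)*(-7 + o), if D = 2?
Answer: 108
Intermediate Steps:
r(S, g) = -6 (r(S, g) = -3 - 3 = -6)
o = -5 (o = -5 + (0 + (-5 + 5)*2) = -5 + (0 + 0*2) = -5 + (0 + 0) = -5 + 0 = -5)
(r(3, 4) - 3)*(-7 + o) = (-6 - 3)*(-7 - 5) = -9*(-12) = 108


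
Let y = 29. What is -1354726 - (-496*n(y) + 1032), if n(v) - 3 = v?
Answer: -1339886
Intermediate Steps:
n(v) = 3 + v
-1354726 - (-496*n(y) + 1032) = -1354726 - (-496*(3 + 29) + 1032) = -1354726 - (-496*32 + 1032) = -1354726 - (-15872 + 1032) = -1354726 - 1*(-14840) = -1354726 + 14840 = -1339886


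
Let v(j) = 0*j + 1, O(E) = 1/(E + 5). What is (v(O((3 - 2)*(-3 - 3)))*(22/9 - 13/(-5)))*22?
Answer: 4994/45 ≈ 110.98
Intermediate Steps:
O(E) = 1/(5 + E)
v(j) = 1 (v(j) = 0 + 1 = 1)
(v(O((3 - 2)*(-3 - 3)))*(22/9 - 13/(-5)))*22 = (1*(22/9 - 13/(-5)))*22 = (1*(22*(⅑) - 13*(-⅕)))*22 = (1*(22/9 + 13/5))*22 = (1*(227/45))*22 = (227/45)*22 = 4994/45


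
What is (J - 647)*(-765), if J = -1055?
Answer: 1302030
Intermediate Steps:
(J - 647)*(-765) = (-1055 - 647)*(-765) = -1702*(-765) = 1302030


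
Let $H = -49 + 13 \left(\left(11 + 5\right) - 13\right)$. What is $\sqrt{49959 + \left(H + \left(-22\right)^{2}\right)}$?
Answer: $\sqrt{50433} \approx 224.57$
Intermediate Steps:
$H = -10$ ($H = -49 + 13 \left(16 - 13\right) = -49 + 13 \cdot 3 = -49 + 39 = -10$)
$\sqrt{49959 + \left(H + \left(-22\right)^{2}\right)} = \sqrt{49959 - \left(10 - \left(-22\right)^{2}\right)} = \sqrt{49959 + \left(-10 + 484\right)} = \sqrt{49959 + 474} = \sqrt{50433}$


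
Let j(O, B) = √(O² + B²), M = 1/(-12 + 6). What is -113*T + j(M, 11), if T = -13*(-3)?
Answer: -4407 + √4357/6 ≈ -4396.0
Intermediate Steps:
M = -⅙ (M = 1/(-6) = -⅙ ≈ -0.16667)
T = 39
j(O, B) = √(B² + O²)
-113*T + j(M, 11) = -113*39 + √(11² + (-⅙)²) = -4407 + √(121 + 1/36) = -4407 + √(4357/36) = -4407 + √4357/6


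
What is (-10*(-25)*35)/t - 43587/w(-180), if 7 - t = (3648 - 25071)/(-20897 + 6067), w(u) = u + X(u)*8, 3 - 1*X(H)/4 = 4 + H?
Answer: 716331347831/457083076 ≈ 1567.2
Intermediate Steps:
X(H) = -4 - 4*H (X(H) = 12 - 4*(4 + H) = 12 + (-16 - 4*H) = -4 - 4*H)
w(u) = -32 - 31*u (w(u) = u + (-4 - 4*u)*8 = u + (-32 - 32*u) = -32 - 31*u)
t = 82387/14830 (t = 7 - (3648 - 25071)/(-20897 + 6067) = 7 - (-21423)/(-14830) = 7 - (-21423)*(-1)/14830 = 7 - 1*21423/14830 = 7 - 21423/14830 = 82387/14830 ≈ 5.5554)
(-10*(-25)*35)/t - 43587/w(-180) = (-10*(-25)*35)/(82387/14830) - 43587/(-32 - 31*(-180)) = (250*35)*(14830/82387) - 43587/(-32 + 5580) = 8750*(14830/82387) - 43587/5548 = 129762500/82387 - 43587*1/5548 = 129762500/82387 - 43587/5548 = 716331347831/457083076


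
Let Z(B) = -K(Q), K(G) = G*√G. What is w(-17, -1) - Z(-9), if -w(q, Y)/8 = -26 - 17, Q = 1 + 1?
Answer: 344 + 2*√2 ≈ 346.83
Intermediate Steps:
Q = 2
K(G) = G^(3/2)
w(q, Y) = 344 (w(q, Y) = -8*(-26 - 17) = -8*(-43) = 344)
Z(B) = -2*√2 (Z(B) = -2^(3/2) = -2*√2)
w(-17, -1) - Z(-9) = 344 - (-2)*√2 = 344 + 2*√2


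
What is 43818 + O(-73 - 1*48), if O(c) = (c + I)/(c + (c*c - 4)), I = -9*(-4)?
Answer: 636062003/14516 ≈ 43818.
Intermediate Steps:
I = 36
O(c) = (36 + c)/(-4 + c + c**2) (O(c) = (c + 36)/(c + (c*c - 4)) = (36 + c)/(c + (c**2 - 4)) = (36 + c)/(c + (-4 + c**2)) = (36 + c)/(-4 + c + c**2))
43818 + O(-73 - 1*48) = 43818 + (36 + (-73 - 1*48))/(-4 + (-73 - 1*48) + (-73 - 1*48)**2) = 43818 + (36 + (-73 - 48))/(-4 + (-73 - 48) + (-73 - 48)**2) = 43818 + (36 - 121)/(-4 - 121 + (-121)**2) = 43818 - 85/(-4 - 121 + 14641) = 43818 - 85/14516 = 636062003/14516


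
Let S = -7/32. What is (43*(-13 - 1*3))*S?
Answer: 301/2 ≈ 150.50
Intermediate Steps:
S = -7/32 (S = -7*1/32 = -7/32 ≈ -0.21875)
(43*(-13 - 1*3))*S = (43*(-13 - 1*3))*(-7/32) = (43*(-13 - 3))*(-7/32) = (43*(-16))*(-7/32) = -688*(-7/32) = 301/2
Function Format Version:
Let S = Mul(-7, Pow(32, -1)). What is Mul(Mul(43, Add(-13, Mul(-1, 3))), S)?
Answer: Rational(301, 2) ≈ 150.50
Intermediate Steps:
S = Rational(-7, 32) (S = Mul(-7, Rational(1, 32)) = Rational(-7, 32) ≈ -0.21875)
Mul(Mul(43, Add(-13, Mul(-1, 3))), S) = Mul(Mul(43, Add(-13, Mul(-1, 3))), Rational(-7, 32)) = Mul(Mul(43, Add(-13, -3)), Rational(-7, 32)) = Mul(Mul(43, -16), Rational(-7, 32)) = Mul(-688, Rational(-7, 32)) = Rational(301, 2)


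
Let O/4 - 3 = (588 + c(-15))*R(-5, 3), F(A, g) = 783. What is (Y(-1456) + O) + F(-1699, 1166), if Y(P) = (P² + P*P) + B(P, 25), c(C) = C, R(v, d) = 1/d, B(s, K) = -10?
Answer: 4241421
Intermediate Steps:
Y(P) = -10 + 2*P² (Y(P) = (P² + P*P) - 10 = (P² + P²) - 10 = 2*P² - 10 = -10 + 2*P²)
O = 776 (O = 12 + 4*((588 - 15)/3) = 12 + 4*(573*(⅓)) = 12 + 4*191 = 12 + 764 = 776)
(Y(-1456) + O) + F(-1699, 1166) = ((-10 + 2*(-1456)²) + 776) + 783 = ((-10 + 2*2119936) + 776) + 783 = ((-10 + 4239872) + 776) + 783 = (4239862 + 776) + 783 = 4240638 + 783 = 4241421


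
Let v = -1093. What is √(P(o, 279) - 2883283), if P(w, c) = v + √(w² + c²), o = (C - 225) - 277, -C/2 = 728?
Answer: √(-2884376 + √3911605) ≈ 1697.8*I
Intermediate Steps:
C = -1456 (C = -2*728 = -1456)
o = -1958 (o = (-1456 - 225) - 277 = -1681 - 277 = -1958)
P(w, c) = -1093 + √(c² + w²) (P(w, c) = -1093 + √(w² + c²) = -1093 + √(c² + w²))
√(P(o, 279) - 2883283) = √((-1093 + √(279² + (-1958)²)) - 2883283) = √((-1093 + √(77841 + 3833764)) - 2883283) = √((-1093 + √3911605) - 2883283) = √(-2884376 + √3911605)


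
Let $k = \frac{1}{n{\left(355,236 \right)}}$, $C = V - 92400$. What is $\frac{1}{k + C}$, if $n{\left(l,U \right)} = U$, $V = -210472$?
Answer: $- \frac{236}{71477791} \approx -3.3017 \cdot 10^{-6}$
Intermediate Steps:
$C = -302872$ ($C = -210472 - 92400 = -302872$)
$k = \frac{1}{236} \approx 0.0042373$
$\frac{1}{k + C} = \frac{1}{\frac{1}{236} - 302872} = \frac{1}{- \frac{71477791}{236}} = - \frac{236}{71477791}$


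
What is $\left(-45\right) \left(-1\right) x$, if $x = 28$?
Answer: $1260$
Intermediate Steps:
$\left(-45\right) \left(-1\right) x = \left(-45\right) \left(-1\right) 28 = 45 \cdot 28 = 1260$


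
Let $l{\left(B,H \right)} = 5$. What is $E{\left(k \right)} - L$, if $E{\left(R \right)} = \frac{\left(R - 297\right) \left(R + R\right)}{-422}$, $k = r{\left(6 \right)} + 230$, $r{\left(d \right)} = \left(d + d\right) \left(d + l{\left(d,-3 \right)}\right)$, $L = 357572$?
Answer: $- \frac{75471222}{211} \approx -3.5768 \cdot 10^{5}$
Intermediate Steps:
$r{\left(d \right)} = 2 d \left(5 + d\right)$ ($r{\left(d \right)} = \left(d + d\right) \left(d + 5\right) = 2 d \left(5 + d\right)$)
$k = 362$ ($k = 2 \cdot 6 \left(5 + 6\right) + 230 = 2 \cdot 6 \cdot 11 + 230 = 132 + 230 = 362$)
$E{\left(R \right)} = - \frac{R \left(-297 + R\right)}{211}$ ($E{\left(R \right)} = \left(-297 + R\right) 2 R \left(- \frac{1}{422}\right) = 2 R \left(-297 + R\right) \left(- \frac{1}{422}\right) = - \frac{R \left(-297 + R\right)}{211}$)
$E{\left(k \right)} - L = \frac{1}{211} \cdot 362 \left(297 - 362\right) - 357572 = \frac{1}{211} \cdot 362 \left(-65\right) - 357572 = - \frac{23530}{211} - 357572 = - \frac{75471222}{211}$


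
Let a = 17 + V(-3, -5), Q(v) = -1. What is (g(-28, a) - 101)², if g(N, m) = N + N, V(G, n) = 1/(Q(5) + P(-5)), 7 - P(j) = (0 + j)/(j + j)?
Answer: 24649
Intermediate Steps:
P(j) = 13/2 (P(j) = 7 - (0 + j)/(j + j) = 7 - j/(2*j) = 7 - j*1/(2*j) = 7 - 1*½ = 7 - ½ = 13/2)
V(G, n) = 2/11 (V(G, n) = 1/(-1 + 13/2) = 1/(11/2) = 2/11)
a = 189/11 (a = 17 + 2/11 = 189/11 ≈ 17.182)
g(N, m) = 2*N
(g(-28, a) - 101)² = (2*(-28) - 101)² = (-56 - 101)² = (-157)² = 24649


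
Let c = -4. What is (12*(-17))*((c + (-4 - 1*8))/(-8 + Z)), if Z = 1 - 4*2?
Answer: -1088/5 ≈ -217.60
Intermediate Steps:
Z = -7 (Z = 1 - 8 = -7)
(12*(-17))*((c + (-4 - 1*8))/(-8 + Z)) = (12*(-17))*((-4 + (-4 - 1*8))/(-8 - 7)) = -204*(-4 + (-4 - 8))/(-15) = -204*(-4 - 12)*(-1)/15 = -(-3264)*(-1)/15 = -204*16/15 = -1088/5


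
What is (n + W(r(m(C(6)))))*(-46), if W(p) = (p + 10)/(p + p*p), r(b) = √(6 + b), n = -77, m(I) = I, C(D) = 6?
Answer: 38548/11 - 46*√3/33 ≈ 3501.9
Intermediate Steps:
W(p) = (10 + p)/(p + p²)
(n + W(r(m(C(6)))))*(-46) = (-77 + (10 + √(6 + 6))/((√(6 + 6))*(1 + √(6 + 6))))*(-46) = (-77 + (10 + √12)/((√12)*(1 + √12)))*(-46) = (-77 + (10 + 2*√3)/(((2*√3))*(1 + 2*√3)))*(-46) = (-77 + (√3/6)*(10 + 2*√3)/(1 + 2*√3))*(-46) = (-77 + √3*(10 + 2*√3)/(6*(1 + 2*√3)))*(-46) = 3542 - 23*√3*(10 + 2*√3)/(3*(1 + 2*√3))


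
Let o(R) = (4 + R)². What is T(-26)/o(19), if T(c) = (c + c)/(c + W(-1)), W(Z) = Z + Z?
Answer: 13/3703 ≈ 0.0035107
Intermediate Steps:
W(Z) = 2*Z
T(c) = 2*c/(-2 + c) (T(c) = (c + c)/(c + 2*(-1)) = (2*c)/(c - 2) = (2*c)/(-2 + c) = 2*c/(-2 + c))
T(-26)/o(19) = (2*(-26)/(-2 - 26))/((4 + 19)²) = (2*(-26)/(-28))/(23²) = (2*(-26)*(-1/28))/529 = (13/7)*(1/529) = 13/3703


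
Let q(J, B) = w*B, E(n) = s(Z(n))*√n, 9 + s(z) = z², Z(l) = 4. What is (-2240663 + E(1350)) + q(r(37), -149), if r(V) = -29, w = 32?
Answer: -2245431 + 105*√6 ≈ -2.2452e+6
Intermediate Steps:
s(z) = -9 + z²
E(n) = 7*√n (E(n) = (-9 + 4²)*√n = (-9 + 16)*√n = 7*√n)
q(J, B) = 32*B
(-2240663 + E(1350)) + q(r(37), -149) = (-2240663 + 7*√1350) + 32*(-149) = (-2240663 + 7*(15*√6)) - 4768 = (-2240663 + 105*√6) - 4768 = -2245431 + 105*√6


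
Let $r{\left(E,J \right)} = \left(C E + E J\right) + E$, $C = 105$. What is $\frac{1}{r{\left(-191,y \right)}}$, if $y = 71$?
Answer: $- \frac{1}{33807} \approx -2.958 \cdot 10^{-5}$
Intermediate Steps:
$r{\left(E,J \right)} = 106 E + E J$ ($r{\left(E,J \right)} = \left(105 E + E J\right) + E = 106 E + E J$)
$\frac{1}{r{\left(-191,y \right)}} = \frac{1}{\left(-191\right) \left(106 + 71\right)} = \frac{1}{\left(-191\right) 177} = \frac{1}{-33807} = - \frac{1}{33807}$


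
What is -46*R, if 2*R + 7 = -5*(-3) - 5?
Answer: -69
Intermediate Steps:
R = 3/2 (R = -7/2 + (-5*(-3) - 5)/2 = -7/2 + (15 - 5)/2 = -7/2 + (½)*10 = -7/2 + 5 = 3/2 ≈ 1.5000)
-46*R = -46*3/2 = -69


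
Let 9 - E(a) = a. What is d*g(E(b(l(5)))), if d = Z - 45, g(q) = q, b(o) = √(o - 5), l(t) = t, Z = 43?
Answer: -18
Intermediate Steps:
b(o) = √(-5 + o)
E(a) = 9 - a
d = -2 (d = 43 - 45 = -2)
d*g(E(b(l(5)))) = -2*(9 - √(-5 + 5)) = -2*(9 - √0) = -2*(9 - 1*0) = -2*(9 + 0) = -2*9 = -18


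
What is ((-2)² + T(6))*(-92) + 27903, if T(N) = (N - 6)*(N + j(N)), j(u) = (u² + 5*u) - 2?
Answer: 27535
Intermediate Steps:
j(u) = -2 + u² + 5*u
T(N) = (-6 + N)*(-2 + N² + 6*N) (T(N) = (N - 6)*(N + (-2 + N² + 5*N)) = (-6 + N)*(-2 + N² + 6*N))
((-2)² + T(6))*(-92) + 27903 = ((-2)² + (12 + 6³ - 38*6))*(-92) + 27903 = (4 + (12 + 216 - 228))*(-92) + 27903 = (4 + 0)*(-92) + 27903 = 4*(-92) + 27903 = -368 + 27903 = 27535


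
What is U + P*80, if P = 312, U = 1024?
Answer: 25984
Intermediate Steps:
U + P*80 = 1024 + 312*80 = 1024 + 24960 = 25984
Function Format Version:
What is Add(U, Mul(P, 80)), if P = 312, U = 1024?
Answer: 25984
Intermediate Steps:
Add(U, Mul(P, 80)) = Add(1024, Mul(312, 80)) = Add(1024, 24960) = 25984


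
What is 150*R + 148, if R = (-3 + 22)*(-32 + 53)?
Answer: 59998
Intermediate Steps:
R = 399 (R = 19*21 = 399)
150*R + 148 = 150*399 + 148 = 59850 + 148 = 59998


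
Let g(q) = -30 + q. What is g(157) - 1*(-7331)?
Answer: 7458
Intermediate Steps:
g(157) - 1*(-7331) = (-30 + 157) - 1*(-7331) = 127 + 7331 = 7458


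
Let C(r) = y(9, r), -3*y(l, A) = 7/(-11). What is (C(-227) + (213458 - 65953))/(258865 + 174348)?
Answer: 4867672/14296029 ≈ 0.34049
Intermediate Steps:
y(l, A) = 7/33 (y(l, A) = -7/(3*(-11)) = -7*(-1)/(3*11) = -⅓*(-7/11) = 7/33)
C(r) = 7/33
(C(-227) + (213458 - 65953))/(258865 + 174348) = (7/33 + (213458 - 65953))/(258865 + 174348) = (7/33 + 147505)/433213 = (4867672/33)*(1/433213) = 4867672/14296029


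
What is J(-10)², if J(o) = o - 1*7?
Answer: 289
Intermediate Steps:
J(o) = -7 + o (J(o) = o - 7 = -7 + o)
J(-10)² = (-7 - 10)² = (-17)² = 289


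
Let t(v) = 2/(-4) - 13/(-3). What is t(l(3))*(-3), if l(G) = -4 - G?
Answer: -23/2 ≈ -11.500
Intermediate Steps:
t(v) = 23/6 (t(v) = 2*(-1/4) - 13*(-1/3) = -1/2 + 13/3 = 23/6)
t(l(3))*(-3) = (23/6)*(-3) = -23/2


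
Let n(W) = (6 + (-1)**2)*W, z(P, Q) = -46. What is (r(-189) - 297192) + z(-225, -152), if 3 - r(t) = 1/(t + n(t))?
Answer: -449419319/1512 ≈ -2.9724e+5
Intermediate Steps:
n(W) = 7*W (n(W) = (6 + 1)*W = 7*W)
r(t) = 3 - 1/(8*t) (r(t) = 3 - 1/(t + 7*t) = 3 - 1/(8*t))
(r(-189) - 297192) + z(-225, -152) = ((3 - 1/8/(-189)) - 297192) - 46 = ((3 - 1/8*(-1/189)) - 297192) - 46 = ((3 + 1/1512) - 297192) - 46 = (4537/1512 - 297192) - 46 = -449349767/1512 - 46 = -449419319/1512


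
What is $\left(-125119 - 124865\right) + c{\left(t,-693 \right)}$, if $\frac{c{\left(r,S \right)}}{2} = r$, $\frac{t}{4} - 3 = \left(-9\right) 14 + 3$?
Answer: $-250944$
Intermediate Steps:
$t = -480$ ($t = 12 + 4 \left(\left(-9\right) 14 + 3\right) = 12 + 4 \left(-126 + 3\right) = 12 + 4 \left(-123\right) = 12 - 492 = -480$)
$c{\left(r,S \right)} = 2 r$
$\left(-125119 - 124865\right) + c{\left(t,-693 \right)} = \left(-125119 - 124865\right) + 2 \left(-480\right) = -249984 - 960 = -250944$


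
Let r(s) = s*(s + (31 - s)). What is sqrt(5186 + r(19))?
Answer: 5*sqrt(231) ≈ 75.993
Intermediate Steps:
r(s) = 31*s (r(s) = s*31 = 31*s)
sqrt(5186 + r(19)) = sqrt(5186 + 31*19) = sqrt(5186 + 589) = sqrt(5775) = 5*sqrt(231)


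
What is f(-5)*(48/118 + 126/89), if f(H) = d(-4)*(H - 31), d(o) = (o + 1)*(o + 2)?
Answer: -2067120/5251 ≈ -393.66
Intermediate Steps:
d(o) = (1 + o)*(2 + o)
f(H) = -186 + 6*H (f(H) = (2 + (-4)**2 + 3*(-4))*(H - 31) = (2 + 16 - 12)*(-31 + H) = 6*(-31 + H) = -186 + 6*H)
f(-5)*(48/118 + 126/89) = (-186 + 6*(-5))*(48/118 + 126/89) = (-186 - 30)*(48*(1/118) + 126*(1/89)) = -216*(24/59 + 126/89) = -216*9570/5251 = -2067120/5251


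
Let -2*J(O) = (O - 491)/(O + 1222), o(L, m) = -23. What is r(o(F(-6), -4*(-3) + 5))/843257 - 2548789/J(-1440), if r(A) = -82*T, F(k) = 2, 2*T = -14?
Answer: 937087897385422/1628329267 ≈ 5.7549e+5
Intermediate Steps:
T = -7 (T = (½)*(-14) = -7)
r(A) = 574 (r(A) = -82*(-7) = 574)
J(O) = -(-491 + O)/(2*(1222 + O)) (J(O) = -(O - 491)/(2*(O + 1222)) = -(-491 + O)/(2*(1222 + O)))
r(o(F(-6), -4*(-3) + 5))/843257 - 2548789/J(-1440) = 574/843257 - 2548789*2*(1222 - 1440)/(491 - 1*(-1440)) = 574*(1/843257) - 2548789*(-436/(491 + 1440)) = 574/843257 - 2548789/((½)*(-1/218)*1931) = 574/843257 - 2548789/(-1931/436) = 574/843257 - 2548789*(-436/1931) = 574/843257 + 1111272004/1931 = 937087897385422/1628329267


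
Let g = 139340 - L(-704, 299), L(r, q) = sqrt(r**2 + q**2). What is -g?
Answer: -139340 + sqrt(585017) ≈ -1.3858e+5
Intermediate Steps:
L(r, q) = sqrt(q**2 + r**2)
g = 139340 - sqrt(585017) (g = 139340 - sqrt(299**2 + (-704)**2) = 139340 - sqrt(89401 + 495616) = 139340 - sqrt(585017) ≈ 1.3858e+5)
-g = -(139340 - sqrt(585017)) = -139340 + sqrt(585017)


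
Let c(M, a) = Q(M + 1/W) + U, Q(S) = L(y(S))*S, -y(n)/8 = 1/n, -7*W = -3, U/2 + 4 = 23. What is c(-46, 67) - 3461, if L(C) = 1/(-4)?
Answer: -40945/12 ≈ -3412.1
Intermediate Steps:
U = 38 (U = -8 + 2*23 = -8 + 46 = 38)
W = 3/7 (W = -⅐*(-3) = 3/7 ≈ 0.42857)
y(n) = -8/n
L(C) = -¼
Q(S) = -S/4
c(M, a) = 449/12 - M/4 (c(M, a) = -(M + 1/(3/7))/4 + 38 = -(M + 7/3)/4 + 38 = -(7/3 + M)/4 + 38 = (-7/12 - M/4) + 38 = 449/12 - M/4)
c(-46, 67) - 3461 = (449/12 - ¼*(-46)) - 3461 = (449/12 + 23/2) - 3461 = 587/12 - 3461 = -40945/12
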